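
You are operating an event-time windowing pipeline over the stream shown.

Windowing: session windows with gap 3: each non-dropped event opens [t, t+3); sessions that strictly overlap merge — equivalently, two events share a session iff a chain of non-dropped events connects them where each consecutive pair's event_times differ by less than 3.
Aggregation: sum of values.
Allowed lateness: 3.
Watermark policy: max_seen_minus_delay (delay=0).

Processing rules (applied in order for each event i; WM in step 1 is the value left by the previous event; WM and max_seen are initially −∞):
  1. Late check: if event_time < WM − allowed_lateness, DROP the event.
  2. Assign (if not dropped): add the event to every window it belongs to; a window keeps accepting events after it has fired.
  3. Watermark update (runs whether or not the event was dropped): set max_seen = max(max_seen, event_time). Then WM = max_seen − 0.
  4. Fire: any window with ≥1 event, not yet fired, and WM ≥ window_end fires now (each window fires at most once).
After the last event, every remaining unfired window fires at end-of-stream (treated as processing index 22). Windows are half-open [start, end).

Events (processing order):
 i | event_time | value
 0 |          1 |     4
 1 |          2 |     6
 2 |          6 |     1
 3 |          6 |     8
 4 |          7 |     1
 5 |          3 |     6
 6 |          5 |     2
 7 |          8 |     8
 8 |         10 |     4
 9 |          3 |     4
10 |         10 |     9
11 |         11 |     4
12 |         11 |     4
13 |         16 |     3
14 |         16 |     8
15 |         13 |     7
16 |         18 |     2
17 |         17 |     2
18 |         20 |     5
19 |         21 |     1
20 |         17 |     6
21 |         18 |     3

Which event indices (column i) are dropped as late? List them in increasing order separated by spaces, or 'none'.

i=0 t=1 v=4: → [1,4); WM=1
i=1 t=2 v=6: → [1,5); WM=2
i=2 t=6 v=1: → [6,9); WM=6
i=3 t=6 v=8: → [6,9); WM=6
i=4 t=7 v=1: → [6,10); WM=7
i=5 t=3 v=6: DROP (t<7-3); WM=7
i=6 t=5 v=2: → [5,10); WM=7
i=7 t=8 v=8: → [5,11); WM=8
i=8 t=10 v=4: → [5,13); WM=10
i=9 t=3 v=4: DROP (t<10-3); WM=10
i=10 t=10 v=9: → [5,13); WM=10
i=11 t=11 v=4: → [5,14); WM=11
i=12 t=11 v=4: → [5,14); WM=11
i=13 t=16 v=3: → [16,19); WM=16
i=14 t=16 v=8: → [16,19); WM=16
i=15 t=13 v=7: → [5,16); WM=16
i=16 t=18 v=2: → [16,21); WM=18
i=17 t=17 v=2: → [16,21); WM=18
i=18 t=20 v=5: → [16,23); WM=20
i=19 t=21 v=1: → [16,24); WM=21
i=20 t=17 v=6: DROP (t<21-3); WM=21
i=21 t=18 v=3: → [16,24); WM=21

5 9 20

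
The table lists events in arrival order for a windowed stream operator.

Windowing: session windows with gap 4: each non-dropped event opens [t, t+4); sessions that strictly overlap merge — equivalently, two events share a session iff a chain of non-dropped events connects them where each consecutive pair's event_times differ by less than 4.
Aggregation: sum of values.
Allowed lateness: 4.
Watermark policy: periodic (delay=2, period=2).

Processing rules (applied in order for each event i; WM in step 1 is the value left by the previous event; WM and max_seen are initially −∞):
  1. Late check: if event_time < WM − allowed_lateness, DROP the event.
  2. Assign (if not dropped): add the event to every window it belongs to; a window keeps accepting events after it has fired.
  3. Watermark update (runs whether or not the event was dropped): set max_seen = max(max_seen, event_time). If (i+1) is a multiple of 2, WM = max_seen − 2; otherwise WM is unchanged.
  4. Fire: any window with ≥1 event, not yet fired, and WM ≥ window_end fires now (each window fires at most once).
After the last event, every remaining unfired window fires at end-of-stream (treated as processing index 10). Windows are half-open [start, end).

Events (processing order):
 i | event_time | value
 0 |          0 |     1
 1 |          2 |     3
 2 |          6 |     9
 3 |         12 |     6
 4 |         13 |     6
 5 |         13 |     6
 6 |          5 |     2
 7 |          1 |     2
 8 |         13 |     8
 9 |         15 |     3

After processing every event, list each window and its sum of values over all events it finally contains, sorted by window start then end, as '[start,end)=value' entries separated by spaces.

i=0 t=0 v=1: → [0,4); WM=−∞
i=1 t=2 v=3: → [0,6); WM=0
i=2 t=6 v=9: → [6,10); WM=0
i=3 t=12 v=6: → [12,16); WM=10
i=4 t=13 v=6: → [12,17); WM=10
i=5 t=13 v=6: → [12,17); WM=11
i=6 t=5 v=2: DROP (t<11-4); WM=11
i=7 t=1 v=2: DROP (t<11-4); WM=11
i=8 t=13 v=8: → [12,17); WM=11
i=9 t=15 v=3: → [12,19); WM=13

[0,6)=4 [6,10)=9 [12,19)=29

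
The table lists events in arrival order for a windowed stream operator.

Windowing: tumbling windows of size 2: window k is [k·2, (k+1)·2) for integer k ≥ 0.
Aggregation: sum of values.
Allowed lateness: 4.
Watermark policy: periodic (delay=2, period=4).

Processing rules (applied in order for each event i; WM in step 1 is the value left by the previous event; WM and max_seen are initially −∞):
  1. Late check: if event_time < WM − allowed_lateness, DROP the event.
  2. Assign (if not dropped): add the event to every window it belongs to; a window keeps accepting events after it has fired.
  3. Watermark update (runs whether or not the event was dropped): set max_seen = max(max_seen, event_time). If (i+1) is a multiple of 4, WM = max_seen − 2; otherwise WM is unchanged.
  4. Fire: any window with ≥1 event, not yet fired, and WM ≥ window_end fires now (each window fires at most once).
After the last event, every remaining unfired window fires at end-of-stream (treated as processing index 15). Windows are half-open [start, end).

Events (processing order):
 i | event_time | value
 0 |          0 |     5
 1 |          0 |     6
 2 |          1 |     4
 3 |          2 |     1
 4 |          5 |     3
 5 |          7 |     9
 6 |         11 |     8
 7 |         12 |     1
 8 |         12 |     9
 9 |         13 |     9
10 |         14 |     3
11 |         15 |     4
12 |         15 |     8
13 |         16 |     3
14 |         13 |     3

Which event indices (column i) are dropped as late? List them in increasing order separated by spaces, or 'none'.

i=0 t=0 v=5: → [0,2); WM=−∞
i=1 t=0 v=6: → [0,2); WM=−∞
i=2 t=1 v=4: → [0,2); WM=−∞
i=3 t=2 v=1: → [2,4); WM=0
i=4 t=5 v=3: → [4,6); WM=0
i=5 t=7 v=9: → [6,8); WM=0
i=6 t=11 v=8: → [10,12); WM=0
i=7 t=12 v=1: → [12,14); WM=10; [0,2) fires=15 [2,4) fires=1 [4,6) fires=3 [6,8) fires=9
i=8 t=12 v=9: → [12,14); WM=10
i=9 t=13 v=9: → [12,14); WM=10
i=10 t=14 v=3: → [14,16); WM=10
i=11 t=15 v=4: → [14,16); WM=13; [10,12) fires=8
i=12 t=15 v=8: → [14,16); WM=13
i=13 t=16 v=3: → [16,18); WM=13
i=14 t=13 v=3: → [12,14); WM=13

none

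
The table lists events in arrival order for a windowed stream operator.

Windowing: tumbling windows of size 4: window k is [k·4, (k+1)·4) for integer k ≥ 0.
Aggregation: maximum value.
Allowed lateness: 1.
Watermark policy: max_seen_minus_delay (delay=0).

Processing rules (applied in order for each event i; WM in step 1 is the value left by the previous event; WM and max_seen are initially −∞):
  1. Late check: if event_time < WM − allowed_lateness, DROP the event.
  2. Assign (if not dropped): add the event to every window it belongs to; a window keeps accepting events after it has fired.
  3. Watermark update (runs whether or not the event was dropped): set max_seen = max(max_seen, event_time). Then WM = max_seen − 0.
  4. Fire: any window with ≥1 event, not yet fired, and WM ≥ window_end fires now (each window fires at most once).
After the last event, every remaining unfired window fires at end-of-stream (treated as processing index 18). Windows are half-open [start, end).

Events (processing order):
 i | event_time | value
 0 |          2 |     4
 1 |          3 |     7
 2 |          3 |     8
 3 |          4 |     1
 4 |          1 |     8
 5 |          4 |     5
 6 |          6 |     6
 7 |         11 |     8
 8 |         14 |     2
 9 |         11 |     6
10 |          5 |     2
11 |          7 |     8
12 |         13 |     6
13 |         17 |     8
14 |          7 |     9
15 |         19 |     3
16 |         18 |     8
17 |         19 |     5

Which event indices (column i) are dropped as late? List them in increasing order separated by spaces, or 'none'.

4 9 10 11 14

i=0 t=2 v=4: → [0,4); WM=2
i=1 t=3 v=7: → [0,4); WM=3
i=2 t=3 v=8: → [0,4); WM=3
i=3 t=4 v=1: → [4,8); WM=4; [0,4) fires=8
i=4 t=1 v=8: DROP (t<4-1); WM=4
i=5 t=4 v=5: → [4,8); WM=4
i=6 t=6 v=6: → [4,8); WM=6
i=7 t=11 v=8: → [8,12); WM=11; [4,8) fires=6
i=8 t=14 v=2: → [12,16); WM=14; [8,12) fires=8
i=9 t=11 v=6: DROP (t<14-1); WM=14
i=10 t=5 v=2: DROP (t<14-1); WM=14
i=11 t=7 v=8: DROP (t<14-1); WM=14
i=12 t=13 v=6: → [12,16); WM=14
i=13 t=17 v=8: → [16,20); WM=17; [12,16) fires=6
i=14 t=7 v=9: DROP (t<17-1); WM=17
i=15 t=19 v=3: → [16,20); WM=19
i=16 t=18 v=8: → [16,20); WM=19
i=17 t=19 v=5: → [16,20); WM=19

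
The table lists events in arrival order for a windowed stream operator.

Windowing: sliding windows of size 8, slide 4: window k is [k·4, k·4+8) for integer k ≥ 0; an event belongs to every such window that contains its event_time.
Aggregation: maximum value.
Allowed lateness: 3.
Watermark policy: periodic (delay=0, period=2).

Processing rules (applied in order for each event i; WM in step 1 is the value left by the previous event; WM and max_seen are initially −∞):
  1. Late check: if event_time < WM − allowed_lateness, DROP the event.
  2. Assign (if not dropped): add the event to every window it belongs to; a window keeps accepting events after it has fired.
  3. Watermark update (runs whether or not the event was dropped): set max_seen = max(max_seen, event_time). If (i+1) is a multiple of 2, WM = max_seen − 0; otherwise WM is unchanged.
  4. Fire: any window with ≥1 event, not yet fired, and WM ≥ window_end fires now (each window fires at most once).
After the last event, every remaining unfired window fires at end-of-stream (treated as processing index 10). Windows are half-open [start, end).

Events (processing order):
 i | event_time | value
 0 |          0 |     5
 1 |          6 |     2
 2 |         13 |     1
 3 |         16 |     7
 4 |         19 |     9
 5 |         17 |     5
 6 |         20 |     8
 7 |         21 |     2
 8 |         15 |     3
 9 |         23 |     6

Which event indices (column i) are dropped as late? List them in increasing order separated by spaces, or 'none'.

i=0 t=0 v=5: → [0,8); WM=−∞
i=1 t=6 v=2: → [4,12),[0,8); WM=6
i=2 t=13 v=1: → [12,20),[8,16); WM=6
i=3 t=16 v=7: → [16,24),[12,20); WM=16; [0,8) fires=5 [4,12) fires=2 [8,16) fires=1
i=4 t=19 v=9: → [16,24),[12,20); WM=16
i=5 t=17 v=5: → [16,24),[12,20); WM=19
i=6 t=20 v=8: → [20,28),[16,24); WM=19
i=7 t=21 v=2: → [20,28),[16,24); WM=21; [12,20) fires=9
i=8 t=15 v=3: DROP (t<21-3); WM=21
i=9 t=23 v=6: → [20,28),[16,24); WM=23

8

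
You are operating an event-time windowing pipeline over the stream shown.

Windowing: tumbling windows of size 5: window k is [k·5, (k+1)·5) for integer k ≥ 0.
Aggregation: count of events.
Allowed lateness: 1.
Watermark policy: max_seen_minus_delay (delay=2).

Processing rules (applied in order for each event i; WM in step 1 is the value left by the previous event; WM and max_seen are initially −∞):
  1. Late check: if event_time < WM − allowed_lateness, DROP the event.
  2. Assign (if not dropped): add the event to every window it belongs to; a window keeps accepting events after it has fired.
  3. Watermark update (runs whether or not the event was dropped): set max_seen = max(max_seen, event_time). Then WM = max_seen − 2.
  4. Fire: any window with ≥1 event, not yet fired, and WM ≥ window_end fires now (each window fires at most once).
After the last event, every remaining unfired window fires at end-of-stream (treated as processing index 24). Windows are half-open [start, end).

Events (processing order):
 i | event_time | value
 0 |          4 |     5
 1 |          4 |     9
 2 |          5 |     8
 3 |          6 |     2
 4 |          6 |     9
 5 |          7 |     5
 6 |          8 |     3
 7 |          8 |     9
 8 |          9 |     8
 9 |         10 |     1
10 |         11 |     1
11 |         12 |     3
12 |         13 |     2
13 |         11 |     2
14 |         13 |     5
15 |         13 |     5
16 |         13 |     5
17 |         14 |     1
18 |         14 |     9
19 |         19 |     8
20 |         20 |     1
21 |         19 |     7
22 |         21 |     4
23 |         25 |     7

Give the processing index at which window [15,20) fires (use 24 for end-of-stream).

i=0 t=4 v=5: → [0,5); WM=2
i=1 t=4 v=9: → [0,5); WM=2
i=2 t=5 v=8: → [5,10); WM=3
i=3 t=6 v=2: → [5,10); WM=4
i=4 t=6 v=9: → [5,10); WM=4
i=5 t=7 v=5: → [5,10); WM=5; [0,5) fires=2
i=6 t=8 v=3: → [5,10); WM=6
i=7 t=8 v=9: → [5,10); WM=6
i=8 t=9 v=8: → [5,10); WM=7
i=9 t=10 v=1: → [10,15); WM=8
i=10 t=11 v=1: → [10,15); WM=9
i=11 t=12 v=3: → [10,15); WM=10; [5,10) fires=7
i=12 t=13 v=2: → [10,15); WM=11
i=13 t=11 v=2: → [10,15); WM=11
i=14 t=13 v=5: → [10,15); WM=11
i=15 t=13 v=5: → [10,15); WM=11
i=16 t=13 v=5: → [10,15); WM=11
i=17 t=14 v=1: → [10,15); WM=12
i=18 t=14 v=9: → [10,15); WM=12
i=19 t=19 v=8: → [15,20); WM=17; [10,15) fires=10
i=20 t=20 v=1: → [20,25); WM=18
i=21 t=19 v=7: → [15,20); WM=18
i=22 t=21 v=4: → [20,25); WM=19
i=23 t=25 v=7: → [25,30); WM=23; [15,20) fires=2

23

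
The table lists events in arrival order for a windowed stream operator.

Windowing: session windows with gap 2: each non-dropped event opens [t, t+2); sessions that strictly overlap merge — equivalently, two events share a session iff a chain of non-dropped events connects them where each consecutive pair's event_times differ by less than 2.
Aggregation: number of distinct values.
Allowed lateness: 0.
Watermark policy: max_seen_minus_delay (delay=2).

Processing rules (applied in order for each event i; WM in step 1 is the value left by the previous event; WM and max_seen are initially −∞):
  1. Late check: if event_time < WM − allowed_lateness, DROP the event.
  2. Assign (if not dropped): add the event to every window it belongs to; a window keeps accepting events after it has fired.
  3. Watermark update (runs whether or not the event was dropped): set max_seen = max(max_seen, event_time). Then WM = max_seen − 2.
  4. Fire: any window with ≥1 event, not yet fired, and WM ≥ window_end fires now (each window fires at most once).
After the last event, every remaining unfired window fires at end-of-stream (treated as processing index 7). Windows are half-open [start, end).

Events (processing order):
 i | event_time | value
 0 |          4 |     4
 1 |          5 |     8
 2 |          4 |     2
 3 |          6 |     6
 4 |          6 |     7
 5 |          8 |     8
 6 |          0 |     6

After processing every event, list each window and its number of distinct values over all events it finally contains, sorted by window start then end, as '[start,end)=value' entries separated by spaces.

i=0 t=4 v=4: → [4,6); WM=2
i=1 t=5 v=8: → [4,7); WM=3
i=2 t=4 v=2: → [4,7); WM=3
i=3 t=6 v=6: → [4,8); WM=4
i=4 t=6 v=7: → [4,8); WM=4
i=5 t=8 v=8: → [8,10); WM=6
i=6 t=0 v=6: DROP (t<6-0); WM=6

[4,8)=5 [8,10)=1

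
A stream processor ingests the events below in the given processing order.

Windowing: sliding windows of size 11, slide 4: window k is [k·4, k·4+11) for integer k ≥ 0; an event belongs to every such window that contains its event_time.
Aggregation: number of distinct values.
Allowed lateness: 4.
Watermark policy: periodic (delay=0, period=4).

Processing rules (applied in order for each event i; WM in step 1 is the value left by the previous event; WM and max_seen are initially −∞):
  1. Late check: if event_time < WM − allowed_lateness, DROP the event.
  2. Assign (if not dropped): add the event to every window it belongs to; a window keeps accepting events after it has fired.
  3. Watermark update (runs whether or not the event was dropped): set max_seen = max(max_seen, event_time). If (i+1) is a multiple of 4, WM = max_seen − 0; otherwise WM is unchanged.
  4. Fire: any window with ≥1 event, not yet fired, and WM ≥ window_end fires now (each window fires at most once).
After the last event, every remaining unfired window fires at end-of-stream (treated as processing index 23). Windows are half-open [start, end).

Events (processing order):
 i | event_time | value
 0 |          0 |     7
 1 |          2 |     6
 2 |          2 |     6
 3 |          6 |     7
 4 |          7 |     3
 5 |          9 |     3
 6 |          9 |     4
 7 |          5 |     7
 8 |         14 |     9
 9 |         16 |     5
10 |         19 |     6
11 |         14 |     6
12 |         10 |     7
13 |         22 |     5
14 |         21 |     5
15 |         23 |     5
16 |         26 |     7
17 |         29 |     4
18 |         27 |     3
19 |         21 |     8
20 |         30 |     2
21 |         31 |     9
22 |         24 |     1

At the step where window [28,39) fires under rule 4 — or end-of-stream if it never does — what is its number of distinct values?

i=0 t=0 v=7: → [0,11); WM=−∞
i=1 t=2 v=6: → [0,11); WM=−∞
i=2 t=2 v=6: → [0,11); WM=−∞
i=3 t=6 v=7: → [4,15),[0,11); WM=6
i=4 t=7 v=3: → [4,15),[0,11); WM=6
i=5 t=9 v=3: → [8,19),[4,15),[0,11); WM=6
i=6 t=9 v=4: → [8,19),[4,15),[0,11); WM=6
i=7 t=5 v=7: → [4,15),[0,11); WM=9
i=8 t=14 v=9: → [12,23),[8,19),[4,15); WM=9
i=9 t=16 v=5: → [16,27),[12,23),[8,19); WM=9
i=10 t=19 v=6: → [16,27),[12,23); WM=9
i=11 t=14 v=6: → [12,23),[8,19),[4,15); WM=19; [0,11) fires=4 [4,15) fires=5 [8,19) fires=5
i=12 t=10 v=7: DROP (t<19-4); WM=19
i=13 t=22 v=5: → [20,31),[16,27),[12,23); WM=19
i=14 t=21 v=5: → [20,31),[16,27),[12,23); WM=19
i=15 t=23 v=5: → [20,31),[16,27); WM=23; [12,23) fires=3
i=16 t=26 v=7: → [24,35),[20,31),[16,27); WM=23
i=17 t=29 v=4: → [28,39),[24,35),[20,31); WM=23
i=18 t=27 v=3: → [24,35),[20,31); WM=23
i=19 t=21 v=8: → [20,31),[16,27),[12,23); WM=29; [16,27) fires=4
i=20 t=30 v=2: → [28,39),[24,35),[20,31); WM=29
i=21 t=31 v=9: → [28,39),[24,35); WM=29
i=22 t=24 v=1: DROP (t<29-4); WM=29

3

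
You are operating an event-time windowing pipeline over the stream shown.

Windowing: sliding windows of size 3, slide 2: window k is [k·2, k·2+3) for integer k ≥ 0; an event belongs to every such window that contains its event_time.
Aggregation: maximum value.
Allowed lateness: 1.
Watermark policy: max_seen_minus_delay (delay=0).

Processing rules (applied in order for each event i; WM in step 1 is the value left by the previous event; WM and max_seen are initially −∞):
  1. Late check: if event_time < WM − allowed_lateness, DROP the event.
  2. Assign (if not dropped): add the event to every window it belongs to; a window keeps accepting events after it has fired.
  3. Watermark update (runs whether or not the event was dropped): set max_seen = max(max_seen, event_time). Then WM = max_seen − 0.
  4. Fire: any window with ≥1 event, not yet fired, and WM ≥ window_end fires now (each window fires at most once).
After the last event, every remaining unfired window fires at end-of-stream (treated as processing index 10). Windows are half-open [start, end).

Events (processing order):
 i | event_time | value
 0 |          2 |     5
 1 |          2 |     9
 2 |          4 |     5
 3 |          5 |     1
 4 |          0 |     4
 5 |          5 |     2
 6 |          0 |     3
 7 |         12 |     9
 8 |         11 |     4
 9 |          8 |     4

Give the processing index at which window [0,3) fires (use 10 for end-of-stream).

i=0 t=2 v=5: → [2,5),[0,3); WM=2
i=1 t=2 v=9: → [2,5),[0,3); WM=2
i=2 t=4 v=5: → [4,7),[2,5); WM=4; [0,3) fires=9
i=3 t=5 v=1: → [4,7); WM=5; [2,5) fires=9
i=4 t=0 v=4: DROP (t<5-1); WM=5
i=5 t=5 v=2: → [4,7); WM=5
i=6 t=0 v=3: DROP (t<5-1); WM=5
i=7 t=12 v=9: → [12,15),[10,13); WM=12; [4,7) fires=5
i=8 t=11 v=4: → [10,13); WM=12
i=9 t=8 v=4: DROP (t<12-1); WM=12

2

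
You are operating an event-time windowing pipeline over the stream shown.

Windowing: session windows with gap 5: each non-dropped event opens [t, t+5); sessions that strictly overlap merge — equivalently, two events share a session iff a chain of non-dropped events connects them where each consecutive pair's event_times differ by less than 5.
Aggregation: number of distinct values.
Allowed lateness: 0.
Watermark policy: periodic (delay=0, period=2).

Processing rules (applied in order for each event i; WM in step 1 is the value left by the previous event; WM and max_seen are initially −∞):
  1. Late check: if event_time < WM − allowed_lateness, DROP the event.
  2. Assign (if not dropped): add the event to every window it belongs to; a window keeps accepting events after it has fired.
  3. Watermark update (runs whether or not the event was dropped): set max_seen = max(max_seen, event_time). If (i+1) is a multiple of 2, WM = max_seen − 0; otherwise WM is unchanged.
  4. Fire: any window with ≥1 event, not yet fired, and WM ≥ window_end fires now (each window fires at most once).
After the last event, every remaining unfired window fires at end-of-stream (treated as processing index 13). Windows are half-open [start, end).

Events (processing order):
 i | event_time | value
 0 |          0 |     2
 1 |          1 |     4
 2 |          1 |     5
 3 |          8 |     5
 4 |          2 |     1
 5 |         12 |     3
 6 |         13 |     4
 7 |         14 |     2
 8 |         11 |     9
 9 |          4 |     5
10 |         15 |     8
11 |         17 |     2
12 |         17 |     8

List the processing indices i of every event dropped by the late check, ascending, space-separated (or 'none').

4 8 9

i=0 t=0 v=2: → [0,5); WM=−∞
i=1 t=1 v=4: → [0,6); WM=1
i=2 t=1 v=5: → [0,6); WM=1
i=3 t=8 v=5: → [8,13); WM=8
i=4 t=2 v=1: DROP (t<8-0); WM=8
i=5 t=12 v=3: → [8,17); WM=12
i=6 t=13 v=4: → [8,18); WM=12
i=7 t=14 v=2: → [8,19); WM=14
i=8 t=11 v=9: DROP (t<14-0); WM=14
i=9 t=4 v=5: DROP (t<14-0); WM=14
i=10 t=15 v=8: → [8,20); WM=14
i=11 t=17 v=2: → [8,22); WM=17
i=12 t=17 v=8: → [8,22); WM=17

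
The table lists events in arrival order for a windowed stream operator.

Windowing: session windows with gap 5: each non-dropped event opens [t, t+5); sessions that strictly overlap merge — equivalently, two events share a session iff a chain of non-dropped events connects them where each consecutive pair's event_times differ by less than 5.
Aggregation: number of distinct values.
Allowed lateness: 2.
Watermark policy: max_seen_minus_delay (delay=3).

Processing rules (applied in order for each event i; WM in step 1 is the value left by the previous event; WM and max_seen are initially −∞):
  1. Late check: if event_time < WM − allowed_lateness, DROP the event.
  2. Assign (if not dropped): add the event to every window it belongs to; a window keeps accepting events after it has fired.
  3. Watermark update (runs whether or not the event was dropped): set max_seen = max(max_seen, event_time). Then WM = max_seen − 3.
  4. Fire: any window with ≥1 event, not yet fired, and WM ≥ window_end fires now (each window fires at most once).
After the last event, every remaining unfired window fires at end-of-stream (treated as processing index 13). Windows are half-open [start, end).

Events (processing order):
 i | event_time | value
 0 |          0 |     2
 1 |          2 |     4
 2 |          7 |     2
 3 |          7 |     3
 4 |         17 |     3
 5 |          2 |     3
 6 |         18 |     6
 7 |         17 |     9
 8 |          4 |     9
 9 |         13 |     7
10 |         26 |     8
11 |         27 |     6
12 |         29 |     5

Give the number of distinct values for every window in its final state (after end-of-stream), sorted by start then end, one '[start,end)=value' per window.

[0,7)=2 [7,12)=2 [13,23)=4 [26,34)=3

i=0 t=0 v=2: → [0,5); WM=-3
i=1 t=2 v=4: → [0,7); WM=-1
i=2 t=7 v=2: → [7,12); WM=4
i=3 t=7 v=3: → [7,12); WM=4
i=4 t=17 v=3: → [17,22); WM=14
i=5 t=2 v=3: DROP (t<14-2); WM=14
i=6 t=18 v=6: → [17,23); WM=15
i=7 t=17 v=9: → [17,23); WM=15
i=8 t=4 v=9: DROP (t<15-2); WM=15
i=9 t=13 v=7: → [13,23); WM=15
i=10 t=26 v=8: → [26,31); WM=23
i=11 t=27 v=6: → [26,32); WM=24
i=12 t=29 v=5: → [26,34); WM=26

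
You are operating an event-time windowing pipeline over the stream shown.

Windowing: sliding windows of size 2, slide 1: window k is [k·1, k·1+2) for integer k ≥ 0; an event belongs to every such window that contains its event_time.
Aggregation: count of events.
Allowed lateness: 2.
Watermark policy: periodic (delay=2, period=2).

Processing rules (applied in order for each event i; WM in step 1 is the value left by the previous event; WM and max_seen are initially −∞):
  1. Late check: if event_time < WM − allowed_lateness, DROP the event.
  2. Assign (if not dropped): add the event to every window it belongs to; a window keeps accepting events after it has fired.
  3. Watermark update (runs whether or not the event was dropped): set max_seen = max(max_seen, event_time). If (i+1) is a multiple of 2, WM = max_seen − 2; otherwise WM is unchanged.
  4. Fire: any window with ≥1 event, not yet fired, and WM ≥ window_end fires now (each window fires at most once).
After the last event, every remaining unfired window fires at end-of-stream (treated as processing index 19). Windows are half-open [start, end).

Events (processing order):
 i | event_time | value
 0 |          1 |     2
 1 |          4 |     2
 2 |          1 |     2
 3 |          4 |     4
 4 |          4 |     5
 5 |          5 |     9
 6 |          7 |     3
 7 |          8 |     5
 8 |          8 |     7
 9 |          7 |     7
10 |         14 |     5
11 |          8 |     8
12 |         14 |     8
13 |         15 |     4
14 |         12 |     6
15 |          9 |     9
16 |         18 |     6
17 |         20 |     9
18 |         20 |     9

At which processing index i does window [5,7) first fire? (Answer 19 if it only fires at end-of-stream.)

i=0 t=1 v=2: → [1,3),[0,2); WM=−∞
i=1 t=4 v=2: → [4,6),[3,5); WM=2; [0,2) fires=1
i=2 t=1 v=2: → [1,3),[0,2); WM=2
i=3 t=4 v=4: → [4,6),[3,5); WM=2
i=4 t=4 v=5: → [4,6),[3,5); WM=2
i=5 t=5 v=9: → [5,7),[4,6); WM=3; [1,3) fires=2
i=6 t=7 v=3: → [7,9),[6,8); WM=3
i=7 t=8 v=5: → [8,10),[7,9); WM=6; [3,5) fires=3 [4,6) fires=4
i=8 t=8 v=7: → [8,10),[7,9); WM=6
i=9 t=7 v=7: → [7,9),[6,8); WM=6
i=10 t=14 v=5: → [14,16),[13,15); WM=6
i=11 t=8 v=8: → [8,10),[7,9); WM=12; [5,7) fires=1 [6,8) fires=2 [7,9) fires=5 [8,10) fires=3
i=12 t=14 v=8: → [14,16),[13,15); WM=12
i=13 t=15 v=4: → [15,17),[14,16); WM=13
i=14 t=12 v=6: → [12,14),[11,13); WM=13; [11,13) fires=1
i=15 t=9 v=9: DROP (t<13-2); WM=13
i=16 t=18 v=6: → [18,20),[17,19); WM=13
i=17 t=20 v=9: → [20,22),[19,21); WM=18; [12,14) fires=1 [13,15) fires=2 [14,16) fires=3 [15,17) fires=1
i=18 t=20 v=9: → [20,22),[19,21); WM=18

11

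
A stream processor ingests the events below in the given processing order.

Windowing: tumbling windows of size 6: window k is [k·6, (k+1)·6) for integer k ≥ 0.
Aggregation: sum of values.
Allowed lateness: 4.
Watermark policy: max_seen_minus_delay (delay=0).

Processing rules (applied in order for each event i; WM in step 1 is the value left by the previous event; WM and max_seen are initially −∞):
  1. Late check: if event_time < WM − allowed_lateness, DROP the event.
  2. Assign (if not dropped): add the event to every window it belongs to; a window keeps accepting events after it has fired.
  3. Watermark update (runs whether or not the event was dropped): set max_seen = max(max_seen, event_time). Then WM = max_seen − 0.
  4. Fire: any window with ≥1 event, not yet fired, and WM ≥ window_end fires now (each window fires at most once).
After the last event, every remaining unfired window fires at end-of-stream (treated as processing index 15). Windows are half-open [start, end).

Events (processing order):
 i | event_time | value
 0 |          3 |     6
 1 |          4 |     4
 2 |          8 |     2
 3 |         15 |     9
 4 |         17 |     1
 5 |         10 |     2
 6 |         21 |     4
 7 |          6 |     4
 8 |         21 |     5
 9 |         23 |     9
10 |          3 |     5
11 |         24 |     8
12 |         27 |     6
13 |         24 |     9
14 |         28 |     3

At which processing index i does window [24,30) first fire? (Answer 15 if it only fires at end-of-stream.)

i=0 t=3 v=6: → [0,6); WM=3
i=1 t=4 v=4: → [0,6); WM=4
i=2 t=8 v=2: → [6,12); WM=8; [0,6) fires=10
i=3 t=15 v=9: → [12,18); WM=15; [6,12) fires=2
i=4 t=17 v=1: → [12,18); WM=17
i=5 t=10 v=2: DROP (t<17-4); WM=17
i=6 t=21 v=4: → [18,24); WM=21; [12,18) fires=10
i=7 t=6 v=4: DROP (t<21-4); WM=21
i=8 t=21 v=5: → [18,24); WM=21
i=9 t=23 v=9: → [18,24); WM=23
i=10 t=3 v=5: DROP (t<23-4); WM=23
i=11 t=24 v=8: → [24,30); WM=24; [18,24) fires=18
i=12 t=27 v=6: → [24,30); WM=27
i=13 t=24 v=9: → [24,30); WM=27
i=14 t=28 v=3: → [24,30); WM=28

15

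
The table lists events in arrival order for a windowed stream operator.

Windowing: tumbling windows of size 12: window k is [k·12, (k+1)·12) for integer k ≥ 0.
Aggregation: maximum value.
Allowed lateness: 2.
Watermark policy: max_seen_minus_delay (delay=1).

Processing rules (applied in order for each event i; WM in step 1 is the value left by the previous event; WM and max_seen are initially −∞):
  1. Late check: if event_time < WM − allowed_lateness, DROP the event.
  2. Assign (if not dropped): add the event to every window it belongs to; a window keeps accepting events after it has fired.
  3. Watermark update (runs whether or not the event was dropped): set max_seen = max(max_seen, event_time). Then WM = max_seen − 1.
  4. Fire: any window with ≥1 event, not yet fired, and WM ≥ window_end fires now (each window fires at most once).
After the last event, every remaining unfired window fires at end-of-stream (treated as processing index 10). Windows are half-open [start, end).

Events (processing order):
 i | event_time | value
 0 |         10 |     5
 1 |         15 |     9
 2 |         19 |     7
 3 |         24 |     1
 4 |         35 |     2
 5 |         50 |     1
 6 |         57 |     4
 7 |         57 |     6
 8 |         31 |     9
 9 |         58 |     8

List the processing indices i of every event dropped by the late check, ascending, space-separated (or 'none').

i=0 t=10 v=5: → [0,12); WM=9
i=1 t=15 v=9: → [12,24); WM=14; [0,12) fires=5
i=2 t=19 v=7: → [12,24); WM=18
i=3 t=24 v=1: → [24,36); WM=23
i=4 t=35 v=2: → [24,36); WM=34; [12,24) fires=9
i=5 t=50 v=1: → [48,60); WM=49; [24,36) fires=2
i=6 t=57 v=4: → [48,60); WM=56
i=7 t=57 v=6: → [48,60); WM=56
i=8 t=31 v=9: DROP (t<56-2); WM=56
i=9 t=58 v=8: → [48,60); WM=57

8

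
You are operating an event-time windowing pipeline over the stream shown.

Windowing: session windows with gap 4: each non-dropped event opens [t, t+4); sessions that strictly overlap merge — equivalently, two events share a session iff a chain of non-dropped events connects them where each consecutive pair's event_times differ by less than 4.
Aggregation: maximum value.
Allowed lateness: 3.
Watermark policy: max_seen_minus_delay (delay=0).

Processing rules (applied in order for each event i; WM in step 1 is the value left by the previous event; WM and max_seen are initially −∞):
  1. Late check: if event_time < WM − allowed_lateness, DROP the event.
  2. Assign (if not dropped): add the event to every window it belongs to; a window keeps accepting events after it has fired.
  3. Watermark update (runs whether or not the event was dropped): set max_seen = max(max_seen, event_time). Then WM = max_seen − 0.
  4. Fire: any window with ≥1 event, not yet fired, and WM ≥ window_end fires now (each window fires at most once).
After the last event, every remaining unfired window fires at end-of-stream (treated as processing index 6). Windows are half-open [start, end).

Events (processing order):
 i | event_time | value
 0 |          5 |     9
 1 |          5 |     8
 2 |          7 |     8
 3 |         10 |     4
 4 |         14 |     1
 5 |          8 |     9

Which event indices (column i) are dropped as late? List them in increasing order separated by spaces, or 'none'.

i=0 t=5 v=9: → [5,9); WM=5
i=1 t=5 v=8: → [5,9); WM=5
i=2 t=7 v=8: → [5,11); WM=7
i=3 t=10 v=4: → [5,14); WM=10
i=4 t=14 v=1: → [14,18); WM=14
i=5 t=8 v=9: DROP (t<14-3); WM=14

5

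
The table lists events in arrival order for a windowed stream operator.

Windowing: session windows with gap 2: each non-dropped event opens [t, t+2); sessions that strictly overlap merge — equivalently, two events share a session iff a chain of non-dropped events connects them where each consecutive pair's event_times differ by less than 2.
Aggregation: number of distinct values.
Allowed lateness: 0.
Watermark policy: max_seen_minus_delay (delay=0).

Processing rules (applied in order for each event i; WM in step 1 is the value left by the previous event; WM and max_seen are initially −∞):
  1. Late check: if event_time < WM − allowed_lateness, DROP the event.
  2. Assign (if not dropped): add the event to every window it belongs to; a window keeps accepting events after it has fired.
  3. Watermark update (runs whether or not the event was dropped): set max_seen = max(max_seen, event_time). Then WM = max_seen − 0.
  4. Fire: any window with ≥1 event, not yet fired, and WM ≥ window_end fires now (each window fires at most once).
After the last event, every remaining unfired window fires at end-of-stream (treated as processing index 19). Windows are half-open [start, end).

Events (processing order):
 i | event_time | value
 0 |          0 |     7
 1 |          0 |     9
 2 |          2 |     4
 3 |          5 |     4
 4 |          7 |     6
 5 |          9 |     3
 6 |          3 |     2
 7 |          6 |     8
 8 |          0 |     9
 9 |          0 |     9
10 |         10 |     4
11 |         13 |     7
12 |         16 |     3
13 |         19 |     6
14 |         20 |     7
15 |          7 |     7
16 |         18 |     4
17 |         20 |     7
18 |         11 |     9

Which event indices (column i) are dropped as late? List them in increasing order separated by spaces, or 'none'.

6 7 8 9 15 16 18

i=0 t=0 v=7: → [0,2); WM=0
i=1 t=0 v=9: → [0,2); WM=0
i=2 t=2 v=4: → [2,4); WM=2
i=3 t=5 v=4: → [5,7); WM=5
i=4 t=7 v=6: → [7,9); WM=7
i=5 t=9 v=3: → [9,11); WM=9
i=6 t=3 v=2: DROP (t<9-0); WM=9
i=7 t=6 v=8: DROP (t<9-0); WM=9
i=8 t=0 v=9: DROP (t<9-0); WM=9
i=9 t=0 v=9: DROP (t<9-0); WM=9
i=10 t=10 v=4: → [9,12); WM=10
i=11 t=13 v=7: → [13,15); WM=13
i=12 t=16 v=3: → [16,18); WM=16
i=13 t=19 v=6: → [19,21); WM=19
i=14 t=20 v=7: → [19,22); WM=20
i=15 t=7 v=7: DROP (t<20-0); WM=20
i=16 t=18 v=4: DROP (t<20-0); WM=20
i=17 t=20 v=7: → [19,22); WM=20
i=18 t=11 v=9: DROP (t<20-0); WM=20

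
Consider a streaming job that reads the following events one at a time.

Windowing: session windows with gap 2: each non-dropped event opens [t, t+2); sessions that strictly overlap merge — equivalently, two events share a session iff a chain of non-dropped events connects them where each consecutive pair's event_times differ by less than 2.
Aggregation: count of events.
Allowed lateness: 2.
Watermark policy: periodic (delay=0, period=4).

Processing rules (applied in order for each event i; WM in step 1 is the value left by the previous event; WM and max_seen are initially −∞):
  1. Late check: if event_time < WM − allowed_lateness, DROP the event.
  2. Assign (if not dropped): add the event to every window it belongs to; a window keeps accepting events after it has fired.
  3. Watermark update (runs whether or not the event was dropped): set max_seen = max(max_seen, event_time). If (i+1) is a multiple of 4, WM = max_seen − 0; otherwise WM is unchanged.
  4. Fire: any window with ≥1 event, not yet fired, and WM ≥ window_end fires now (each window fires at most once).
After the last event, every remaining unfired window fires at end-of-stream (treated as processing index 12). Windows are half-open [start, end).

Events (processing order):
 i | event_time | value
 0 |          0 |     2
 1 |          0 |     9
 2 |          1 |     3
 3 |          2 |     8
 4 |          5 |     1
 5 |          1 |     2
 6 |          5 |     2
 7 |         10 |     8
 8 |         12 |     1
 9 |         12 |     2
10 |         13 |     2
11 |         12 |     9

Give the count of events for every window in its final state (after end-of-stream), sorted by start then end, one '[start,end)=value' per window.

i=0 t=0 v=2: → [0,2); WM=−∞
i=1 t=0 v=9: → [0,2); WM=−∞
i=2 t=1 v=3: → [0,3); WM=−∞
i=3 t=2 v=8: → [0,4); WM=2
i=4 t=5 v=1: → [5,7); WM=2
i=5 t=1 v=2: → [0,4); WM=2
i=6 t=5 v=2: → [5,7); WM=2
i=7 t=10 v=8: → [10,12); WM=10
i=8 t=12 v=1: → [12,14); WM=10
i=9 t=12 v=2: → [12,14); WM=10
i=10 t=13 v=2: → [12,15); WM=10
i=11 t=12 v=9: → [12,15); WM=13

[0,4)=5 [5,7)=2 [10,12)=1 [12,15)=4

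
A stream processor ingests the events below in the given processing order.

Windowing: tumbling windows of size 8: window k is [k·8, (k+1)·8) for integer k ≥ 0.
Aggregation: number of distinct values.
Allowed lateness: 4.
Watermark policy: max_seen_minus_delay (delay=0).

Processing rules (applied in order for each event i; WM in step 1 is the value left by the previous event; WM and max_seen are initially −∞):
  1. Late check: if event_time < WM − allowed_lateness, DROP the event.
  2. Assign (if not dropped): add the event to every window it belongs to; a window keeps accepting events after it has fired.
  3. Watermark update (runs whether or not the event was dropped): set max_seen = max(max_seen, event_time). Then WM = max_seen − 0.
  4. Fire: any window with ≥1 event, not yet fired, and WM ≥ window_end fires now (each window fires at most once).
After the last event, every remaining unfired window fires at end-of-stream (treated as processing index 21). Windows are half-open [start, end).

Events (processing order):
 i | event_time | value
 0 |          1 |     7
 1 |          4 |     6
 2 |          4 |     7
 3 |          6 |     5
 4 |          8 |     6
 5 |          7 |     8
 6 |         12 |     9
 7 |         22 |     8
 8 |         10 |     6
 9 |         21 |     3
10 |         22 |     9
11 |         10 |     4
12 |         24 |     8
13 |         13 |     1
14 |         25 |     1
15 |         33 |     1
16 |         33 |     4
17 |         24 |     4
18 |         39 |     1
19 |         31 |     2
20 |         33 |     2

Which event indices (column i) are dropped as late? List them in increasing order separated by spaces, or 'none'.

i=0 t=1 v=7: → [0,8); WM=1
i=1 t=4 v=6: → [0,8); WM=4
i=2 t=4 v=7: → [0,8); WM=4
i=3 t=6 v=5: → [0,8); WM=6
i=4 t=8 v=6: → [8,16); WM=8; [0,8) fires=3
i=5 t=7 v=8: → [0,8); WM=8
i=6 t=12 v=9: → [8,16); WM=12
i=7 t=22 v=8: → [16,24); WM=22; [8,16) fires=2
i=8 t=10 v=6: DROP (t<22-4); WM=22
i=9 t=21 v=3: → [16,24); WM=22
i=10 t=22 v=9: → [16,24); WM=22
i=11 t=10 v=4: DROP (t<22-4); WM=22
i=12 t=24 v=8: → [24,32); WM=24; [16,24) fires=3
i=13 t=13 v=1: DROP (t<24-4); WM=24
i=14 t=25 v=1: → [24,32); WM=25
i=15 t=33 v=1: → [32,40); WM=33; [24,32) fires=2
i=16 t=33 v=4: → [32,40); WM=33
i=17 t=24 v=4: DROP (t<33-4); WM=33
i=18 t=39 v=1: → [32,40); WM=39
i=19 t=31 v=2: DROP (t<39-4); WM=39
i=20 t=33 v=2: DROP (t<39-4); WM=39

8 11 13 17 19 20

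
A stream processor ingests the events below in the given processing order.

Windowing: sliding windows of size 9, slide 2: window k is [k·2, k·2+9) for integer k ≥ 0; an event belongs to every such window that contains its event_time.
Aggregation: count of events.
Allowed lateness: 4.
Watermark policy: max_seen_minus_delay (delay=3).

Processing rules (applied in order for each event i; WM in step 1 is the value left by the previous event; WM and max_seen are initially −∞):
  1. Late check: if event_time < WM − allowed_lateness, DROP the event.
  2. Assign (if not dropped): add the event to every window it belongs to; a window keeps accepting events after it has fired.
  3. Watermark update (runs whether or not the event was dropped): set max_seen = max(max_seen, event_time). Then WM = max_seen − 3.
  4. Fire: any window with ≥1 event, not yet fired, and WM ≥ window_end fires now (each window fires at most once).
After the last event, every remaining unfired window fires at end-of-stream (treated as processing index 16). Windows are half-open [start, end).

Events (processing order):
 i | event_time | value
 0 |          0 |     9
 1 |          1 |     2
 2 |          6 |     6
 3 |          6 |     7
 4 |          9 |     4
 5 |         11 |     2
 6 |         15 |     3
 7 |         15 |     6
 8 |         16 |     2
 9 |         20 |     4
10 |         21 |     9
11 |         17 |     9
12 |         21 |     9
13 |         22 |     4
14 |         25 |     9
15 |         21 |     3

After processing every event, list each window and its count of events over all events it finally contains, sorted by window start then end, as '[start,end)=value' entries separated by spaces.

[0,9)=4 [2,11)=3 [4,13)=4 [6,15)=4 [8,17)=5 [10,19)=5 [12,21)=5 [14,23)=9 [16,25)=7 [18,27)=6 [20,29)=6 [22,31)=2 [24,33)=1

i=0 t=0 v=9: → [0,9); WM=-3
i=1 t=1 v=2: → [0,9); WM=-2
i=2 t=6 v=6: → [6,15),[4,13),[2,11),[0,9); WM=3
i=3 t=6 v=7: → [6,15),[4,13),[2,11),[0,9); WM=3
i=4 t=9 v=4: → [8,17),[6,15),[4,13),[2,11); WM=6
i=5 t=11 v=2: → [10,19),[8,17),[6,15),[4,13); WM=8
i=6 t=15 v=3: → [14,23),[12,21),[10,19),[8,17); WM=12; [0,9) fires=4 [2,11) fires=3
i=7 t=15 v=6: → [14,23),[12,21),[10,19),[8,17); WM=12
i=8 t=16 v=2: → [16,25),[14,23),[12,21),[10,19),[8,17); WM=13; [4,13) fires=4
i=9 t=20 v=4: → [20,29),[18,27),[16,25),[14,23),[12,21); WM=17; [6,15) fires=4 [8,17) fires=5
i=10 t=21 v=9: → [20,29),[18,27),[16,25),[14,23); WM=18
i=11 t=17 v=9: → [16,25),[14,23),[12,21),[10,19); WM=18
i=12 t=21 v=9: → [20,29),[18,27),[16,25),[14,23); WM=18
i=13 t=22 v=4: → [22,31),[20,29),[18,27),[16,25),[14,23); WM=19; [10,19) fires=5
i=14 t=25 v=9: → [24,33),[22,31),[20,29),[18,27); WM=22; [12,21) fires=5
i=15 t=21 v=3: → [20,29),[18,27),[16,25),[14,23); WM=22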